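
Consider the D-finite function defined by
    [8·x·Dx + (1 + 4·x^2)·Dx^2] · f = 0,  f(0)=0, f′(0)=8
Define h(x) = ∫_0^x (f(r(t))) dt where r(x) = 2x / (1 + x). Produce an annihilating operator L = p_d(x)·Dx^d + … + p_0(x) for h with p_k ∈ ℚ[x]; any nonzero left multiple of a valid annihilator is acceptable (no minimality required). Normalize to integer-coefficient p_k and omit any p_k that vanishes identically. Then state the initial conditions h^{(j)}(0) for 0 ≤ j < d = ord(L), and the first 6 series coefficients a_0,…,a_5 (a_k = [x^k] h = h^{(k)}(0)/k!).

f: a_k = 0, 8, 0, -32/3, 0, 128/5, …
L₀ from L_f via x↦r, Dx↦r'^{-1}Dx.
Integrate: L := L₀·Dx.
L = (2 + 34·x)·Dx^2 + (1 + 2·x + 17·x^2)·Dx^3  (order 3).
h: a_k = 0, 0, 8, -16/3, -52/3, 48, …
ICs: h(0) = 0, h′(0) = 0, h′′(0) = 16.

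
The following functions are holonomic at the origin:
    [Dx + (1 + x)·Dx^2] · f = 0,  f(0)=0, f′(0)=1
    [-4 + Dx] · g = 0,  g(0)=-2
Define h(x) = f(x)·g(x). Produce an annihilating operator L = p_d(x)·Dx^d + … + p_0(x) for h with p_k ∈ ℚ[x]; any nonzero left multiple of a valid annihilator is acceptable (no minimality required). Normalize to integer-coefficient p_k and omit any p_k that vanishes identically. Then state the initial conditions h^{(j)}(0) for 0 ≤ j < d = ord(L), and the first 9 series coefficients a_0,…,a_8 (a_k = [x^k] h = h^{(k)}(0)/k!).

f: a_k = 0, 1, -1/2, 1/3, -1/4, 1/5, -1/6, 1/7, -1/8, …
g: a_k = -2, -8, -16, -64/3, -64/3, -256/15, -512/45, -2048/315, -1024/315, …
L₀ := L_f ⊗_s L_g (sym. prod.), ord ≤ 2.
L = (12 + 16·x) + (-7 - 8·x)·Dx + (1 + x)·Dx^2  (order 2).
h: a_k = 0, -2, -7, -38/3, -31/2, -72/5, -97/9, -2134/315, -659/180, …
ICs: h(0) = 0, h′(0) = -2.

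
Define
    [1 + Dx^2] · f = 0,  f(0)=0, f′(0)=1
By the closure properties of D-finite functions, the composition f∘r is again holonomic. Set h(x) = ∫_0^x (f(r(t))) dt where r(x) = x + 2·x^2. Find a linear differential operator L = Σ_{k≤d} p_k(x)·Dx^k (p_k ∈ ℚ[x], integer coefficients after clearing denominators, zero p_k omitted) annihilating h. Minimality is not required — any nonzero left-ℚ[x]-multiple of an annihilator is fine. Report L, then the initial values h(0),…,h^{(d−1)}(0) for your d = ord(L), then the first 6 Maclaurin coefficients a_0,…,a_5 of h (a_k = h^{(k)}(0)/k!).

L = (1 + 12·x + 48·x^2 + 64·x^3)·Dx - 4·Dx^2 + (1 + 4·x)·Dx^3  (order 3).
h: a_k = 0, 0, 1/2, 2/3, -1/24, -1/5, …
ICs: h(0) = 0, h′(0) = 0, h′′(0) = 1.

f: a_k = 0, 1, 0, -1/6, 0, 1/120, …
L₀ from L_f via x↦r, Dx↦r'^{-1}Dx.
∫: right-multiply L₀ by Dx.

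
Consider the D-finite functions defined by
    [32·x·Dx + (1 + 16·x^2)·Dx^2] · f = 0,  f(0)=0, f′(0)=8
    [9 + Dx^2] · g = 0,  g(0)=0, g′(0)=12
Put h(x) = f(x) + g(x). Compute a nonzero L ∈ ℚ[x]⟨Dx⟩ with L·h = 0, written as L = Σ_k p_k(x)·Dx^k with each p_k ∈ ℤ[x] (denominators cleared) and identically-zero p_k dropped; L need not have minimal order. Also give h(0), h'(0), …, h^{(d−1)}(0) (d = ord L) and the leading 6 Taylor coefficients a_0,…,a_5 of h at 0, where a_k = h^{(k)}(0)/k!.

f: a_k = 0, 8, 0, -128/3, 0, 2048/5, …
g: a_k = 0, 12, 0, -18, 0, 81/10, …
Sum ⇒ L₀ = lclm(L_f,L_g) in ℚ(x)⟨Dx⟩.
L = (-52704·x + 967680·x^3 + 663552·x^5)·Dx + (-207 + 13104·x^2 + 283392·x^4 + 331776·x^6)·Dx^2 + (-5856·x + 107520·x^3 + 73728·x^5)·Dx^3 + (-23 + 1456·x^2 + 31488·x^4 + 36864·x^6)·Dx^4  (order 4).
h: a_k = 0, 20, 0, -182/3, 0, 4177/10, …
ICs: h(0) = 0, h′(0) = 20, h′′(0) = 0, h′′′(0) = -364.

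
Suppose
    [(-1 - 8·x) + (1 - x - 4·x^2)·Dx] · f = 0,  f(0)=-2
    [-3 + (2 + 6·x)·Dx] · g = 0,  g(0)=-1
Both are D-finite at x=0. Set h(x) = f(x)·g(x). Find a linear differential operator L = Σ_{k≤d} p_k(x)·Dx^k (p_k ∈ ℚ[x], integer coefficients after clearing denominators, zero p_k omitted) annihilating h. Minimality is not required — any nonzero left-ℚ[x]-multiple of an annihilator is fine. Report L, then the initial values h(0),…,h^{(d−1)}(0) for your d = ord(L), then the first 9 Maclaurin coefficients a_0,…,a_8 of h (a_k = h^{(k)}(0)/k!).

L = (5 + 19·x + 36·x^2) + (-2 - 4·x + 14·x^2 + 24·x^3)·Dx  (order 1).
h: a_k = 2, 5, 43/4, 273/8, 4531/64, 28235/128, 242623/512, 1460937/1024, 51616067/16384, …
ICs: h(0) = 2.

f: a_k = -2, -2, -10, -18, -58, -130, -362, -882, -2330, …
g: a_k = -1, -3/2, 9/8, -27/16, 405/128, -1701/256, 15309/1024, -72171/2048, 2814669/32768, …
Product ⇒ symmetric product L₀, ord ≤ 1.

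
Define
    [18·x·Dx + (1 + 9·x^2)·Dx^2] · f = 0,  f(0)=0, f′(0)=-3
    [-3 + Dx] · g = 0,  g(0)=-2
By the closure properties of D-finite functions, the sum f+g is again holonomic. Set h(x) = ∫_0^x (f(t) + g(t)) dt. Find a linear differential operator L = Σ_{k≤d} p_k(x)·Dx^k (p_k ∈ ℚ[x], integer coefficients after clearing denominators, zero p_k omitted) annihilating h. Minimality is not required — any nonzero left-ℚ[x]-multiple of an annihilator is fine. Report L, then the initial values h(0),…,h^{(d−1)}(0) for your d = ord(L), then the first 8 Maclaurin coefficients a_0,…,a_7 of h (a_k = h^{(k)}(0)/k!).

L = (18 - 108·x - 162·x^2)·Dx^2 + (-9 + 27·x + 27·x^2 - 81·x^3)·Dx^3 + (1 + 3·x + 9·x^2 + 27·x^3)·Dx^4  (order 4).
h: a_k = 0, -2, -9/2, -3, 0, -27/20, -351/40, -81/280, …
ICs: h(0) = 0, h′(0) = -2, h′′(0) = -9, h′′′(0) = -18.

f: a_k = 0, -3, 0, 9, 0, -243/5, 0, 2187/7, …
g: a_k = -2, -6, -9, -9, -27/4, -81/20, -81/40, -243/280, …
Sum ⇒ L₀ = lclm(L_f,L_g) in ℚ(x)⟨Dx⟩.
∫: right-multiply L₀ by Dx.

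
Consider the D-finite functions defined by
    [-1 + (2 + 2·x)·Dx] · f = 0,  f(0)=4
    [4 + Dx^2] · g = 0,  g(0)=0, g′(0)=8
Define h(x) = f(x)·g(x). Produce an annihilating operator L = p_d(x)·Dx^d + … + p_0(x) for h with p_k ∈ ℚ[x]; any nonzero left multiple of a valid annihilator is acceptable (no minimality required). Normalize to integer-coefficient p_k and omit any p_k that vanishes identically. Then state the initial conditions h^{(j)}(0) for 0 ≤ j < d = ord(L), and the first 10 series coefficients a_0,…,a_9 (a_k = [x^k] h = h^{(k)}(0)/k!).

f: a_k = 4, 2, -1/2, 1/4, -5/32, 7/64, -21/256, 33/512, -429/8192, 715/16384, …
g: a_k = 0, 8, 0, -16/3, 0, 16/15, 0, -32/315, 0, 16/2835, …
Product ⇒ symmetric product L₀, ord ≤ 2.
L = (19 + 32·x + 16·x^2) + (-4 - 4·x)·Dx + (4 + 8·x + 4·x^2)·Dx^2  (order 2).
h: a_k = 0, 32, 16, -76/3, -26/3, 341/60, 67/40, -7687/10080, -17/4032, -216983/2903040, …
ICs: h(0) = 0, h′(0) = 32.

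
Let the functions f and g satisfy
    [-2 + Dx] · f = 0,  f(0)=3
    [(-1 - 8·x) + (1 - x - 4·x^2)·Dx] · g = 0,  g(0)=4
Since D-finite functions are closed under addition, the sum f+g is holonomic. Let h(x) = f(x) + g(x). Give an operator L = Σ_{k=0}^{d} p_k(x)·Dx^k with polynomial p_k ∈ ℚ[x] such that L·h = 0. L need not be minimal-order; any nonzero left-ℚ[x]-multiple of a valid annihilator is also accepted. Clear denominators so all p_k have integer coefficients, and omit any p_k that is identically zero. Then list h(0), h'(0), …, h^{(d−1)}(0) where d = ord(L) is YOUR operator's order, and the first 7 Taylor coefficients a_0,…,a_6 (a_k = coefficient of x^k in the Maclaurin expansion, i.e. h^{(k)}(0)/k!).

f: a_k = 3, 6, 6, 4, 2, 4/5, 4/15, …
g: a_k = 4, 4, 20, 36, 116, 260, 724, …
Weyl lclm of L_f,L_g ⇒ L₀ (ord ≤ 2).
L = (16 + 20·x + 240·x^2 + 128·x^3) + (-6 - 32·x - 124·x^2 + 32·x^3 + 64·x^4)·Dx + (-1 + 11·x + 2·x^2 - 48·x^3 - 32·x^4)·Dx^2  (order 2).
h: a_k = 7, 10, 26, 40, 118, 1304/5, 10864/15, …
ICs: h(0) = 7, h′(0) = 10.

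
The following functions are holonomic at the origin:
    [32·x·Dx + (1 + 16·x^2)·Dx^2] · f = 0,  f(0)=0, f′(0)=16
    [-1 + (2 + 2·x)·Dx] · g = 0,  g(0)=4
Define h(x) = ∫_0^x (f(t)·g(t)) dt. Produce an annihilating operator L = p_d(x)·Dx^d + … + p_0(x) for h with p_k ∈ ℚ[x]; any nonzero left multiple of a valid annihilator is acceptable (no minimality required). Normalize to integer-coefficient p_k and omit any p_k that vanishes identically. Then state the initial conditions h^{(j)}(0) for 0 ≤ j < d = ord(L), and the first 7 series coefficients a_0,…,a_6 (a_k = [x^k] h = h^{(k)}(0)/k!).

L = (3 - 64·x - 16·x^2)·Dx + (-4 + 124·x + 192·x^2 + 64·x^3)·Dx^2 + (4 + 8·x + 68·x^2 + 128·x^3 + 64·x^4)·Dx^3  (order 3).
h: a_k = 0, 0, 32, 32/3, -262/3, -100/3, 99509/180, …
ICs: h(0) = 0, h′(0) = 0, h′′(0) = 64.

f: a_k = 0, 16, 0, -256/3, 0, 4096/5, 0, …
g: a_k = 4, 2, -1/2, 1/4, -5/32, 7/64, -21/256, …
Product ⇒ symmetric product L₀, ord ≤ 2.
h=∫₀ˣh₀: take L = L₀·Dx.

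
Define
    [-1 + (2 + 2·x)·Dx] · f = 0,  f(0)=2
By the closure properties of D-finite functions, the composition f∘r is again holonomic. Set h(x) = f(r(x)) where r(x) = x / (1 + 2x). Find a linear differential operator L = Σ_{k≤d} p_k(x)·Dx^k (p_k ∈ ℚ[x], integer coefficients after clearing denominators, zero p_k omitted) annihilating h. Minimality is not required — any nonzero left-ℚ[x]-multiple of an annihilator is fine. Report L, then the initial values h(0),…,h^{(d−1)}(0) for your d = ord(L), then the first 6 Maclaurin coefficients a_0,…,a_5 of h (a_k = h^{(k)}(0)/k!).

L = -1 + (2 + 10·x + 12·x^2)·Dx  (order 1).
h: a_k = 2, 1, -9/4, 41/8, -757/64, 3543/128, …
ICs: h(0) = 2.

f: a_k = 2, 1, -1/4, 1/8, -5/64, 7/128, …
Change of var in L_f (x↦r) gives L₀.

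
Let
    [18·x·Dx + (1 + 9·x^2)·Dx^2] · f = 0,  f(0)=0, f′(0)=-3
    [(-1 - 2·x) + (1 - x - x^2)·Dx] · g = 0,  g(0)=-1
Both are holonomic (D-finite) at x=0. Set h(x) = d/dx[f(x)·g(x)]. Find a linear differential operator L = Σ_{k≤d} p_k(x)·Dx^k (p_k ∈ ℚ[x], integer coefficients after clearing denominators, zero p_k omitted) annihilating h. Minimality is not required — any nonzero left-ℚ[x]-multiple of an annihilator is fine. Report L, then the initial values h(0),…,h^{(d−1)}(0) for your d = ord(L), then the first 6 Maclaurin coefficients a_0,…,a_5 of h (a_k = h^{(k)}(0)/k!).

f: a_k = 0, -3, 0, 9, 0, -243/5, …
g: a_k = -1, -1, -2, -3, -5, -8, …
h₀=f·g: eliminate ⇒ L₀, order ≤ 2·1.
h=h₀': d/dx-closure on L₀ ⇒ L.
L = (-30 + 1134·x^2 + 1944·x^3 + 2916·x^4) + (12 + 42·x - 108·x^2 + 198·x^3 + 1944·x^4 + 1944·x^5)·Dx + (-1 - 8·x - 26·x^2 - 36·x^3 - 126·x^4 + 324·x^5 + 243·x^6)·Dx^2  (order 2).
h: a_k = 3, 6, -9, 0, 228, 1368/5, …
ICs: h(0) = 3, h′(0) = 6.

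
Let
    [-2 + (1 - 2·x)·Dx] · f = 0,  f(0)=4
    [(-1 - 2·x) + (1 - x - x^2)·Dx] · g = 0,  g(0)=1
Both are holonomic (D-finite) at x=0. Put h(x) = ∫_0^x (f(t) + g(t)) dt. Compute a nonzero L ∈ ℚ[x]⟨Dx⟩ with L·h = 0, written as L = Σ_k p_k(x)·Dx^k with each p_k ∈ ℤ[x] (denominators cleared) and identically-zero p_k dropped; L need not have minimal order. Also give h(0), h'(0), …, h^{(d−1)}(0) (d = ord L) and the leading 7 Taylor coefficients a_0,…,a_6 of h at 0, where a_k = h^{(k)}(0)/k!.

L = (-12·x + 12·x^2 - 8·x^3)·Dx + (4 - 6·x - 6·x^2 + 16·x^3 - 16·x^4)·Dx^2 + (-1 + 5·x - 9·x^2 + 6·x^3 + 2·x^4 - 4·x^5)·Dx^3  (order 3).
h: a_k = 0, 5, 9/2, 6, 35/4, 69/5, 68/3, …
ICs: h(0) = 0, h′(0) = 5, h′′(0) = 9.

f: a_k = 4, 8, 16, 32, 64, 128, 256, …
g: a_k = 1, 1, 2, 3, 5, 8, 13, …
Sum ⇒ L₀ = lclm(L_f,L_g) in ℚ(x)⟨Dx⟩.
h=∫₀ˣh₀: take L = L₀·Dx.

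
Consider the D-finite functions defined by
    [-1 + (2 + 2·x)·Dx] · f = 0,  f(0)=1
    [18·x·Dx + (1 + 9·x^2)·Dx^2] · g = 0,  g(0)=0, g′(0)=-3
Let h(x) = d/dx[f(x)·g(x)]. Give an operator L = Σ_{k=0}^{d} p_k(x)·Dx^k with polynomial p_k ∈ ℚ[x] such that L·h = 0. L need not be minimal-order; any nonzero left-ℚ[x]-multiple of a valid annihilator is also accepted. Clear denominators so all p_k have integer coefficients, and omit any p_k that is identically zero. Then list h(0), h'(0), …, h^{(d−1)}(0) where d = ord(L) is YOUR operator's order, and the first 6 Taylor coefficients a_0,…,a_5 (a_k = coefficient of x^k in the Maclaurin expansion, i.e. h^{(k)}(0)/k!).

L = (23 + 120·x - 570·x^2 - 648·x^3 - 81·x^4) + (52 + 220·x - 936·x^2 - 3048·x^3 - 2268·x^4 - 324·x^5)·Dx + (4 - 40·x - 68·x^2 - 432·x^3 - 948·x^4 - 648·x^5 - 108·x^6)·Dx^2  (order 2).
h: a_k = -3, -3, 225/8, 69/4, -31749/128, -91467/640, …
ICs: h(0) = -3, h′(0) = -3.

f: a_k = 1, 1/2, -1/8, 1/16, -5/128, 7/256, …
g: a_k = 0, -3, 0, 9, 0, -243/5, …
Product ⇒ symmetric product L₀, ord ≤ 2.
h=h₀': d/dx-closure on L₀ ⇒ L.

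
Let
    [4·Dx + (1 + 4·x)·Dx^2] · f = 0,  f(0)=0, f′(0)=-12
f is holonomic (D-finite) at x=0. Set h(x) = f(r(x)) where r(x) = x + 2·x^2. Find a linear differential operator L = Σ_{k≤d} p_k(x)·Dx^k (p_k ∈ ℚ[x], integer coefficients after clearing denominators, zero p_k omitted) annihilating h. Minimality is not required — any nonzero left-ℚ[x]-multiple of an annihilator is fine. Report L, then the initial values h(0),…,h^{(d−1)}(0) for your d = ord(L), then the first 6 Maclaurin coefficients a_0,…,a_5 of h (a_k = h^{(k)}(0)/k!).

f: a_k = 0, -12, 24, -64, 192, -3072/5, …
h₀=f(r): pull back L_f along r ⇒ L₀.
L = (16·x + 32·x^2)·Dx + (1 + 8·x + 24·x^2 + 32·x^3)·Dx^2  (order 2).
h: a_k = 0, -12, 0, 32, -96, 768/5, …
ICs: h(0) = 0, h′(0) = -12.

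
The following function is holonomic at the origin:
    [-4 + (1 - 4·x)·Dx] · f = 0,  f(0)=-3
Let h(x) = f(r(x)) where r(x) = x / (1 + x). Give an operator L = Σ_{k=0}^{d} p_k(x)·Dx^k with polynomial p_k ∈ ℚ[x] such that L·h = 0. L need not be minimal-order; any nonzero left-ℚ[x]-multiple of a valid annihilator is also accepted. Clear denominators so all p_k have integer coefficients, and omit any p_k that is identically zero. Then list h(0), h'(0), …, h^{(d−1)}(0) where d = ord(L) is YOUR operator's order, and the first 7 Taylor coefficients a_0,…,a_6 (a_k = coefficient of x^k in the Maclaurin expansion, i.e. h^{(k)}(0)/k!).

f: a_k = -3, -12, -48, -192, -768, -3072, -12288, …
h₀=f(r): pull back L_f along r ⇒ L₀.
L = 4 + (-1 + 2·x + 3·x^2)·Dx  (order 1).
h: a_k = -3, -12, -36, -108, -324, -972, -2916, …
ICs: h(0) = -3.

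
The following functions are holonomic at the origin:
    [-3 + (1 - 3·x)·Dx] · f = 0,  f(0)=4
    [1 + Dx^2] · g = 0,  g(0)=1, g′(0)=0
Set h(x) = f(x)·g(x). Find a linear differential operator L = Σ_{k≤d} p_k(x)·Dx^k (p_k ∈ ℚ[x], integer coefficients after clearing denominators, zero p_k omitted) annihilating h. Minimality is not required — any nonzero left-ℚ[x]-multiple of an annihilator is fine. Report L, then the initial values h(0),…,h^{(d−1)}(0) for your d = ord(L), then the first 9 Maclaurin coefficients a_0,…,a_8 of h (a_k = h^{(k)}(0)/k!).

L = (-1 + 3·x) + 6·Dx + (-1 + 3·x)·Dx^2  (order 2).
h: a_k = 4, 12, 34, 102, 1837/6, 1837/2, 495989/180, 495989/60, 249978457/10080, …
ICs: h(0) = 4, h′(0) = 12.

f: a_k = 4, 12, 36, 108, 324, 972, 2916, 8748, 26244, …
g: a_k = 1, 0, -1/2, 0, 1/24, 0, -1/720, 0, 1/40320, …
L₀ := L_f ⊗_s L_g (sym. prod.), ord ≤ 2.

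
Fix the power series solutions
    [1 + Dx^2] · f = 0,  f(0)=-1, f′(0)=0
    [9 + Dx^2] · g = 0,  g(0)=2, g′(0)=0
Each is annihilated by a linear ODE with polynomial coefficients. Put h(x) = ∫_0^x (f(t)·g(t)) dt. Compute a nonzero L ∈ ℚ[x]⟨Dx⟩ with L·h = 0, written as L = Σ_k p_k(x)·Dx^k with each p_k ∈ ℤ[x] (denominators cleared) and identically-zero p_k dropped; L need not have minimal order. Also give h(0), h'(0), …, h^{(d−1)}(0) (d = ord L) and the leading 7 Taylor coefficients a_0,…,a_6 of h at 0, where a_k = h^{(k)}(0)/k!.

f: a_k = -1, 0, 1/2, 0, -1/24, 0, 1/720, …
g: a_k = 2, 0, -9, 0, 27/4, 0, -81/40, …
L₀ := L_f ⊗_s L_g (sym. prod.), ord ≤ 4.
Integrate: L := L₀·Dx.
L = 64·Dx + 20·Dx^3 + Dx^5  (order 5).
h: a_k = 0, -2, 0, 10/3, 0, -34/15, 0, …
ICs: h(0) = 0, h′(0) = -2, h′′(0) = 0, h′′′(0) = 20, h′′′′(0) = 0.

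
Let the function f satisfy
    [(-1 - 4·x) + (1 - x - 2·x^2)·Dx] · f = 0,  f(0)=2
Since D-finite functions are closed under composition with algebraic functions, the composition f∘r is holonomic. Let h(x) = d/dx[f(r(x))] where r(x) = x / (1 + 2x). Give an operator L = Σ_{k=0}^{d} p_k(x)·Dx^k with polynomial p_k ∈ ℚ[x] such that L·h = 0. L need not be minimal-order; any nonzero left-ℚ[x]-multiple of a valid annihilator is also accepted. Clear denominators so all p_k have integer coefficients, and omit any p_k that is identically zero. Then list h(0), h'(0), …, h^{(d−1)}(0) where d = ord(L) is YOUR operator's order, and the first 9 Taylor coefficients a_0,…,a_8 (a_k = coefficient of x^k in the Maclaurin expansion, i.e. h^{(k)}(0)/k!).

f: a_k = 2, 2, 6, 10, 22, 42, 86, 170, 342, …
h₀=f(r): pull back L_f along r ⇒ L₀.
Derive L from L₀ (diff closure).
L = 2 + (-1 - 11·x - 36·x^2 - 36·x^3)·Dx  (order 1).
h: a_k = 2, 4, -18, 72, -270, 972, -3402, 11664, -39366, …
ICs: h(0) = 2.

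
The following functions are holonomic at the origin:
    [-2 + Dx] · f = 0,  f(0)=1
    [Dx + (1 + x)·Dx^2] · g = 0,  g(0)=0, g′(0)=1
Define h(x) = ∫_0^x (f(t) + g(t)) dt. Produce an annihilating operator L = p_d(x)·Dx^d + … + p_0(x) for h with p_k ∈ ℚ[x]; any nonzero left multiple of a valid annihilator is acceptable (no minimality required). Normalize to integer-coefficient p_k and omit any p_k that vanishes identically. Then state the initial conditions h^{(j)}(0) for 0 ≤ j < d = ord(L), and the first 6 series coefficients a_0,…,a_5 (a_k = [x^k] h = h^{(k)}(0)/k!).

f: a_k = 1, 2, 2, 4/3, 2/3, 4/15, …
g: a_k = 0, 1, -1/2, 1/3, -1/4, 1/5, …
Sum ⇒ L₀ = lclm(L_f,L_g) in ℚ(x)⟨Dx⟩.
∫: right-multiply L₀ by Dx.
L = (-8 - 4·x)·Dx^2 + (-2 - 8·x - 4·x^2)·Dx^3 + (3 + 5·x + 2·x^2)·Dx^4  (order 4).
h: a_k = 0, 1, 3/2, 1/2, 5/12, 1/12, …
ICs: h(0) = 0, h′(0) = 1, h′′(0) = 3, h′′′(0) = 3.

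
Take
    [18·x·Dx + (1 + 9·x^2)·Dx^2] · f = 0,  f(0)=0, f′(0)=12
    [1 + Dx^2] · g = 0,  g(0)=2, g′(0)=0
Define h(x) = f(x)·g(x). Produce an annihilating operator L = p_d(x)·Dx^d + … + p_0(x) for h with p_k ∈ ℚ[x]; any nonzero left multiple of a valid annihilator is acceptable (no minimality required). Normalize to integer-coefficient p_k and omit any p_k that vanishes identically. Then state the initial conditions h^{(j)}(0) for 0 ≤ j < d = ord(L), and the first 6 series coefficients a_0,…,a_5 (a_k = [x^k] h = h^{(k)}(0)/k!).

L = (370 + 9594·x^2 + 4131·x^4 + 2916·x^6 + 6561·x^8) + (684·x + 6804·x^3 + 8748·x^5 + 26244·x^7)·Dx + (380 + 9792·x^2 + 5346·x^4 + 5832·x^6 + 13122·x^8)·Dx^2 + (684·x + 6804·x^3 + 8748·x^5 + 26244·x^7)·Dx^3 + (10 + 198·x^2 + 1215·x^4 + 2916·x^6 + 6561·x^8)·Dx^4  (order 4).
h: a_k = 0, 24, 0, -84, 0, 2129/5, …
ICs: h(0) = 0, h′(0) = 24, h′′(0) = 0, h′′′(0) = -504.

f: a_k = 0, 12, 0, -36, 0, 972/5, …
g: a_k = 2, 0, -1, 0, 1/12, 0, …
L₀ := L_f ⊗_s L_g (sym. prod.), ord ≤ 4.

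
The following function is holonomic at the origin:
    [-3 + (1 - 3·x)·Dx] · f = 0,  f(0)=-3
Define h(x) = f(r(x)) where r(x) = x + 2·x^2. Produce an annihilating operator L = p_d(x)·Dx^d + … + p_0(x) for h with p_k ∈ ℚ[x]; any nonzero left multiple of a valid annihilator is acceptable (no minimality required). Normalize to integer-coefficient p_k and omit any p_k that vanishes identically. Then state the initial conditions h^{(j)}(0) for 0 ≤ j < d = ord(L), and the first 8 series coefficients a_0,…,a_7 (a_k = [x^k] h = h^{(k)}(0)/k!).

L = (3 + 12·x) + (-1 + 3·x + 6·x^2)·Dx  (order 1).
h: a_k = -3, -9, -45, -189, -837, -3645, -15957, -69741, …
ICs: h(0) = -3.

f: a_k = -3, -9, -27, -81, -243, -729, -2187, -6561, …
L₀ from L_f via x↦r, Dx↦r'^{-1}Dx.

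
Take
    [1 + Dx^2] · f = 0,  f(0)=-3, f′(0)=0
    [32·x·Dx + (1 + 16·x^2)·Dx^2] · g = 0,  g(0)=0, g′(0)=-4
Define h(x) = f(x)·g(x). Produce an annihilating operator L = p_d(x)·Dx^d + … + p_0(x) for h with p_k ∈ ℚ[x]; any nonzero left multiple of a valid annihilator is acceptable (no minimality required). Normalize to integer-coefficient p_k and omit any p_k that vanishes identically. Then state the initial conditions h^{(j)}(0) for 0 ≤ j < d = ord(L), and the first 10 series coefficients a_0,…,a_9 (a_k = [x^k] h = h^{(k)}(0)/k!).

f: a_k = -3, 0, 3/2, 0, -1/8, 0, 1/240, 0, -1/13440, 0, …
g: a_k = 0, -4, 0, 64/3, 0, -1024/5, 0, 16384/7, 0, -262144/9, …
f·g: L₀ = L_f ⊗_s L_g, ord ≤ 2·2.
L = (1105 + 51776·x^2 + 22016·x^4 + 16384·x^6 + 65536·x^8) + (2112·x + 35840·x^3 + 49152·x^5 + 262144·x^7)·Dx + (1122 + 52352·x^2 + 27648·x^4 + 32768·x^6 + 131072·x^8)·Dx^2 + (2112·x + 35840·x^3 + 49152·x^5 + 262144·x^7)·Dx^3 + (17 + 576·x^2 + 5632·x^4 + 16384·x^6 + 65536·x^8)·Dx^4  (order 4).
h: a_k = 0, 12, 0, -70, 0, 6469/10, 0, -3079271/420, 0, 916452227/10080, …
ICs: h(0) = 0, h′(0) = 12, h′′(0) = 0, h′′′(0) = -420.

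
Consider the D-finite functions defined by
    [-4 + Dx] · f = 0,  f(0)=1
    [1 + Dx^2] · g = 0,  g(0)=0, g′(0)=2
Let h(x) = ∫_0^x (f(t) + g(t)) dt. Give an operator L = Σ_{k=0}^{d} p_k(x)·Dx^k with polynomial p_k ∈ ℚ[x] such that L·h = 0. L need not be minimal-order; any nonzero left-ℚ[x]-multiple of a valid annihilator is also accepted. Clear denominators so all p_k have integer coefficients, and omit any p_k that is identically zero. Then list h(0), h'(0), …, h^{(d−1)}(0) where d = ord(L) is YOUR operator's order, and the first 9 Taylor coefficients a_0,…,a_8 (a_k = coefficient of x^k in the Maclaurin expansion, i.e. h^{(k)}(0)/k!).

f: a_k = 1, 4, 8, 32/3, 32/3, 128/15, 256/45, 1024/315, 512/315, …
g: a_k = 0, 2, 0, -1/3, 0, 1/60, 0, -1/2520, 0, …
Weyl lclm of L_f,L_g ⇒ L₀ (ord ≤ 3).
h=∫₀ˣh₀: take L = L₀·Dx.
L = -4·Dx + Dx^2 - 4·Dx^3 + Dx^4  (order 4).
h: a_k = 0, 1, 3, 8/3, 31/12, 32/15, 57/40, 256/315, 8191/20160, …
ICs: h(0) = 0, h′(0) = 1, h′′(0) = 6, h′′′(0) = 16.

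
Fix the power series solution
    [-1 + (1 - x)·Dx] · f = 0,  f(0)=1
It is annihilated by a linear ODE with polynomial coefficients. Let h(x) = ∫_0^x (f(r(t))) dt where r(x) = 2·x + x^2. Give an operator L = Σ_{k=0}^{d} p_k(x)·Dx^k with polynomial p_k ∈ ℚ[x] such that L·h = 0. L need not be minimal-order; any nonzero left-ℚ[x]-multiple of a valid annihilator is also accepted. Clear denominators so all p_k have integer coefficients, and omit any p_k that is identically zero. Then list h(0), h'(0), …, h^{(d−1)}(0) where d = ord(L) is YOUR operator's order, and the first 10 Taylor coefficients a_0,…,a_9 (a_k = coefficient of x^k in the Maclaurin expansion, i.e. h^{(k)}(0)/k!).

f: a_k = 1, 1, 1, 1, 1, 1, 1, 1, 1, 1, …
Substitute x→r, Dx→(1/r')Dx; clear ⇒ L₀.
∫: right-multiply L₀ by Dx.
L = (2 + 2·x)·Dx + (-1 + 2·x + x^2)·Dx^2  (order 2).
h: a_k = 0, 1, 1, 5/3, 3, 29/5, 35/3, 169/7, 51, 985/9, …
ICs: h(0) = 0, h′(0) = 1.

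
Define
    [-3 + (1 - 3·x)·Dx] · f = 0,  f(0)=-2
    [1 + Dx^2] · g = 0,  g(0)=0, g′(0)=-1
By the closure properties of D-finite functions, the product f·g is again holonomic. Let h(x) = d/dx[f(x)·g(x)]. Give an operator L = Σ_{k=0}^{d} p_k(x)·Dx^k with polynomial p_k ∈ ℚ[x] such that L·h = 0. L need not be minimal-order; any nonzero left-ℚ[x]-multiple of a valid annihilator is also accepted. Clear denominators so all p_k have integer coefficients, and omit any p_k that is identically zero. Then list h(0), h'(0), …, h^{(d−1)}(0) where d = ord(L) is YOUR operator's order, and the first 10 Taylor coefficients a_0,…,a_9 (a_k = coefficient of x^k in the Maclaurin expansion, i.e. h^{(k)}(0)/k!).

f: a_k = -2, -6, -18, -54, -162, -486, -1458, -4374, -13122, -39366, …
g: a_k = 0, -1, 0, 1/6, 0, -1/120, 0, 1/5040, 0, -1/362880, …
f·g: L₀ = L_f ⊗_s L_g, ord ≤ 1·2.
h=h₀': d/dx-closure on L₀ ⇒ L.
L = (-17 - 6·x + 9·x^2) + (-6 + 18·x)·Dx + (1 - 6·x + 9·x^2)·Dx^2  (order 2).
h: a_k = 2, 12, 53, 212, 9541/12, 28623/10, 3606497/360, 3606497/105, 2337010057/20160, 2337010057/6048, …
ICs: h(0) = 2, h′(0) = 12.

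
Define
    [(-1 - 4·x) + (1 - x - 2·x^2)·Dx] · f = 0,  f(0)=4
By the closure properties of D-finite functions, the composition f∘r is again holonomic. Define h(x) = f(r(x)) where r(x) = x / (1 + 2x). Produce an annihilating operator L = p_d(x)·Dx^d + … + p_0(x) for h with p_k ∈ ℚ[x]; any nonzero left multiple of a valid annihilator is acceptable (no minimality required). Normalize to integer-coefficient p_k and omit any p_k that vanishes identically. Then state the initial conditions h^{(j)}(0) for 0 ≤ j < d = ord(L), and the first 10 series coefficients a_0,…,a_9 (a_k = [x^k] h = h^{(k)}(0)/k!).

L = (-1 - 6·x) + (1 + 5·x + 6·x^2)·Dx  (order 1).
h: a_k = 4, 4, 4, -12, 36, -108, 324, -972, 2916, -8748, …
ICs: h(0) = 4.

f: a_k = 4, 4, 12, 20, 44, 84, 172, 340, 684, 1364, …
L₀ from L_f via x↦r, Dx↦r'^{-1}Dx.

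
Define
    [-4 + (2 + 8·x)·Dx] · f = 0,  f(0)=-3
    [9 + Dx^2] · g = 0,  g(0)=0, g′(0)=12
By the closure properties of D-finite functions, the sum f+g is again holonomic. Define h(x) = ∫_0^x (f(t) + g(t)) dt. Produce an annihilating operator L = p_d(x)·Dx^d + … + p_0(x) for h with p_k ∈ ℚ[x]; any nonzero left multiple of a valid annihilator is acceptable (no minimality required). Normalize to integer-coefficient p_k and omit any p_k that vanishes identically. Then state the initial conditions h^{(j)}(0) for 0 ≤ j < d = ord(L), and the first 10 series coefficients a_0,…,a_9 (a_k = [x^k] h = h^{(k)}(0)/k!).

f: a_k = -3, -6, 6, -12, 30, -84, 252, -792, 2574, -8580, …
g: a_k = 0, 12, 0, -18, 0, 81/10, 0, -243/140, 0, 243/1120, …
Sum ⇒ L₀ = lclm(L_f,L_g) in ℚ(x)⟨Dx⟩.
Integrate: L := L₀·Dx.
L = (-378 - 1296·x - 2592·x^2)·Dx + (45 + 828·x + 3888·x^2 + 5184·x^3)·Dx^2 + (-42 - 144·x - 288·x^2)·Dx^3 + (5 + 92·x + 432·x^2 + 576·x^3)·Dx^4  (order 4).
h: a_k = 0, -3, 3, 2, -15/2, 6, -253/20, 36, -111123/1120, 286, …
ICs: h(0) = 0, h′(0) = -3, h′′(0) = 6, h′′′(0) = 12.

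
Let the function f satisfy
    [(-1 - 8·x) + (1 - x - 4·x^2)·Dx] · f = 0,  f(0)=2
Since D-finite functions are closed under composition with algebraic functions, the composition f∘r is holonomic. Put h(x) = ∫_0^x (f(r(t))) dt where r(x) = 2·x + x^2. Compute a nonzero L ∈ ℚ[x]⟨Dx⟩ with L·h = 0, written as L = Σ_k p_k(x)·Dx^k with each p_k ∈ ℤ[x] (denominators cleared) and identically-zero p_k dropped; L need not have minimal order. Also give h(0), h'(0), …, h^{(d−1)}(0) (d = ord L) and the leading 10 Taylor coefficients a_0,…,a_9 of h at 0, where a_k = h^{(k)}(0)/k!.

L = (2 + 34·x + 48·x^2 + 16·x^3)·Dx + (-1 + 2·x + 17·x^2 + 16·x^3 + 4·x^4)·Dx^2  (order 2).
h: a_k = 0, 2, 2, 14, 46, 1154/5, 3062/3, 34978/7, 24158, 1083754/9, …
ICs: h(0) = 0, h′(0) = 2.

f: a_k = 2, 2, 10, 18, 58, 130, 362, 882, 2330, 5858, …
L₀ from L_f via x↦r, Dx↦r'^{-1}Dx.
h=∫₀ˣh₀: take L = L₀·Dx.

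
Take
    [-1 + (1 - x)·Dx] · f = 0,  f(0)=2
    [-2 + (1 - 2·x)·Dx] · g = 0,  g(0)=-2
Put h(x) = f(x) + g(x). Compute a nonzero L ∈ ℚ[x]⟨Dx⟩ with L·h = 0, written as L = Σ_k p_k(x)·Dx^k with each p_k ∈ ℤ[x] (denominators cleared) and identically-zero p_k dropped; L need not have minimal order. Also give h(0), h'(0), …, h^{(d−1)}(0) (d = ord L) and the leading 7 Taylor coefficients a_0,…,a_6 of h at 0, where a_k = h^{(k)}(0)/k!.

f: a_k = 2, 2, 2, 2, 2, 2, 2, …
g: a_k = -2, -4, -8, -16, -32, -64, -128, …
Weyl lclm of L_f,L_g ⇒ L₀ (ord ≤ 2).
L = -4 + (6 - 8·x)·Dx + (-1 + 3·x - 2·x^2)·Dx^2  (order 2).
h: a_k = 0, -2, -6, -14, -30, -62, -126, …
ICs: h(0) = 0, h′(0) = -2.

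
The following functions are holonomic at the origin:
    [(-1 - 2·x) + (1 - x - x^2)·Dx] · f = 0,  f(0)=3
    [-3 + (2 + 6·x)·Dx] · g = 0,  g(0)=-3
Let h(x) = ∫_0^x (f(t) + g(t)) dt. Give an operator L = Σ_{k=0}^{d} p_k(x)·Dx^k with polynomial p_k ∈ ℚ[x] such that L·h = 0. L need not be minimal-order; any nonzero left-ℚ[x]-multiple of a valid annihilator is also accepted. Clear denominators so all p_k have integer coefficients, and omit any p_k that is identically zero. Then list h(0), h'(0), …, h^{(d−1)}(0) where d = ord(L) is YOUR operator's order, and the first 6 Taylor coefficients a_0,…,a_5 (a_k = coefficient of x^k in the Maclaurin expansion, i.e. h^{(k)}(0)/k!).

f: a_k = 3, 3, 6, 9, 15, 24, …
g: a_k = -3, -9/2, 27/8, -81/16, 1215/128, -5103/256, …
L₀ := lclm(L_f,L_g); ord L₀ ≤ 1+1.
h=∫₀ˣh₀: take L = L₀·Dx.
L = (-33 - 117·x - 117·x^2 - 90·x^3)·Dx + (25 + 102·x + 303·x^2 + 378·x^3 + 225·x^4)·Dx^2 + (2 - 22·x - 90·x^2 + 38·x^3 + 198·x^4 + 90·x^5)·Dx^3  (order 3).
h: a_k = 0, 0, -3/4, 25/8, 63/64, 627/128, …
ICs: h(0) = 0, h′(0) = 0, h′′(0) = -3/2.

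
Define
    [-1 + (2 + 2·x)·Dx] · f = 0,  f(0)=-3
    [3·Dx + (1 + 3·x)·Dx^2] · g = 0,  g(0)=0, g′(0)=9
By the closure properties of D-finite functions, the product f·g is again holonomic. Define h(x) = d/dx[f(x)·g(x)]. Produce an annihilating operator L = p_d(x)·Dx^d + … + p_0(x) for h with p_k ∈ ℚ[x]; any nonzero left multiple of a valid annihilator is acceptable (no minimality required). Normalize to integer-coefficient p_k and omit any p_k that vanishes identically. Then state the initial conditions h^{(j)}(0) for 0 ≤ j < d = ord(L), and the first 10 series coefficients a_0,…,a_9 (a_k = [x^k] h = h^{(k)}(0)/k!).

f: a_k = -3, -3/2, 3/8, -3/16, 15/128, -21/256, 63/1024, -99/2048, 1287/32768, -2145/65536, …
g: a_k = 0, 9, -27/2, 27, -243/4, 729/5, -729/2, 6561/7, -19683/8, 6561, …
Sym-product of L_f,L_g gives L₀ (≤ ord 2).
Derive L from L₀ (diff closure).
L = (-13 - 6·x + 3·x^2) + (-32 - 56·x + 24·x^3)·Dx + (-4 - 16·x - 8·x^2 + 16·x^3 + 12·x^4)·Dx^2  (order 2).
h: a_k = -27, 54, -1377/8, 540, -212841/128, 1621701/320, -78640713/5120, 103946247/2240, -32096784519/229376, 48333738879/114688, …
ICs: h(0) = -27, h′(0) = 54.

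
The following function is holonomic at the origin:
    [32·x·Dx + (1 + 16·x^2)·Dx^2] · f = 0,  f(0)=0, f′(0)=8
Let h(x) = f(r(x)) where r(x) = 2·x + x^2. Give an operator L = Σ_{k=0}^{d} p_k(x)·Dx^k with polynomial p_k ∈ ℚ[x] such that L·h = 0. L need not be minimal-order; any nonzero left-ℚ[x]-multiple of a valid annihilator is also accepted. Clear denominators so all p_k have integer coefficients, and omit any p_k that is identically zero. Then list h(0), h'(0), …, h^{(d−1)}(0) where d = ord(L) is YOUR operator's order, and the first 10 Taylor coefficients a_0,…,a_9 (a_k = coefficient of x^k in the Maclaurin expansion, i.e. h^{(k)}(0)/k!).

L = (-1 + 128·x + 256·x^2 + 192·x^3 + 48·x^4)·Dx + (1 + x + 64·x^2 + 128·x^3 + 80·x^4 + 16·x^5)·Dx^2  (order 2).
h: a_k = 0, 16, 8, -1024/3, -512, 64256/5, 98176/3, -3964928/7, -2080768, 240160768/9, …
ICs: h(0) = 0, h′(0) = 16.

f: a_k = 0, 8, 0, -128/3, 0, 2048/5, 0, -32768/7, 0, 524288/9, …
f∘r: x↦r, Dx↦Dx/r' in L_f ⇒ L₀.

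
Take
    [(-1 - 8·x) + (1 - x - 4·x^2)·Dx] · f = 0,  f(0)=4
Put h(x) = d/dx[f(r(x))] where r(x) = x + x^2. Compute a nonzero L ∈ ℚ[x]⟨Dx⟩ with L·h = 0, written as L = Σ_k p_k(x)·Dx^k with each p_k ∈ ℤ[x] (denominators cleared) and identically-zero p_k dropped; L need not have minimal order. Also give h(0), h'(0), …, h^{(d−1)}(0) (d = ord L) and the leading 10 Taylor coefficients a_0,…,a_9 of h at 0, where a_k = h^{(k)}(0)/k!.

L = (12 + 78·x + 246·x^2 + 656·x^3 + 1128·x^4 + 960·x^5 + 320·x^6) + (-1 - 9·x - 9·x^2 + 66·x^3 + 220·x^4 + 312·x^5 + 224·x^6 + 64·x^7)·Dx  (order 1).
h: a_k = 4, 48, 228, 976, 4160, 16536, 64204, 244672, 916380, 3391400, …
ICs: h(0) = 4.

f: a_k = 4, 4, 20, 36, 116, 260, 724, 1764, 4660, 11716, …
L₀ from L_f via x↦r, Dx↦r'^{-1}Dx.
Differentiate: ansatz ord ≤ ord L₀ ⇒ L.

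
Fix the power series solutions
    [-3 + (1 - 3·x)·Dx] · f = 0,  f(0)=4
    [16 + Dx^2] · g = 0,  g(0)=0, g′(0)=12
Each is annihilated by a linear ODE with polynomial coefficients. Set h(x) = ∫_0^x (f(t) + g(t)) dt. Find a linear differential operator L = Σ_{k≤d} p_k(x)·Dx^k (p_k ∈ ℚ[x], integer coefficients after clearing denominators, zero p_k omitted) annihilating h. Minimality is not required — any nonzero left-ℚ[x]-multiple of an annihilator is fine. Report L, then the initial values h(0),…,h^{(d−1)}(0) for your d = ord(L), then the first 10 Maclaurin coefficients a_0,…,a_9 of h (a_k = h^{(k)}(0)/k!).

L = (1680 - 2304·x + 3456·x^2)·Dx + (-272 + 1584·x - 3456·x^2 + 3456·x^3)·Dx^2 + (105 - 144·x + 216·x^2)·Dx^3 + (-17 + 99·x - 216·x^2 + 216·x^3)·Dx^4  (order 4).
h: a_k = 0, 4, 12, 12, 19, 324/5, 2494/15, 2916/7, 229379/210, 2916, …
ICs: h(0) = 0, h′(0) = 4, h′′(0) = 24, h′′′(0) = 72.

f: a_k = 4, 12, 36, 108, 324, 972, 2916, 8748, 26244, 78732, …
g: a_k = 0, 12, 0, -32, 0, 128/5, 0, -1024/105, 0, 2048/945, …
Weyl lclm of L_f,L_g ⇒ L₀ (ord ≤ 3).
Integrate: L := L₀·Dx.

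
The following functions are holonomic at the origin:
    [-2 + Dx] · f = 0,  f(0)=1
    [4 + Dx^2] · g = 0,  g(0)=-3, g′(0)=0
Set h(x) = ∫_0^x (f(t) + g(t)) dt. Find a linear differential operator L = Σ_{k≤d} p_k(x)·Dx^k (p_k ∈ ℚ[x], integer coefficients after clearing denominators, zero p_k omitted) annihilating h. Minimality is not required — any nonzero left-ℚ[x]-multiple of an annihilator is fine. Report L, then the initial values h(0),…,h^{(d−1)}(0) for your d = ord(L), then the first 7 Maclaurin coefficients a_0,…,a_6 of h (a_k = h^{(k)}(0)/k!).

f: a_k = 1, 2, 2, 4/3, 2/3, 4/15, 4/45, …
g: a_k = -3, 0, 6, 0, -2, 0, 4/15, …
Sum ⇒ L₀ = lclm(L_f,L_g) in ℚ(x)⟨Dx⟩.
h=∫₀ˣh₀: take L = L₀·Dx.
L = -8·Dx + 4·Dx^2 - 2·Dx^3 + Dx^4  (order 4).
h: a_k = 0, -2, 1, 8/3, 1/3, -4/15, 2/45, …
ICs: h(0) = 0, h′(0) = -2, h′′(0) = 2, h′′′(0) = 16.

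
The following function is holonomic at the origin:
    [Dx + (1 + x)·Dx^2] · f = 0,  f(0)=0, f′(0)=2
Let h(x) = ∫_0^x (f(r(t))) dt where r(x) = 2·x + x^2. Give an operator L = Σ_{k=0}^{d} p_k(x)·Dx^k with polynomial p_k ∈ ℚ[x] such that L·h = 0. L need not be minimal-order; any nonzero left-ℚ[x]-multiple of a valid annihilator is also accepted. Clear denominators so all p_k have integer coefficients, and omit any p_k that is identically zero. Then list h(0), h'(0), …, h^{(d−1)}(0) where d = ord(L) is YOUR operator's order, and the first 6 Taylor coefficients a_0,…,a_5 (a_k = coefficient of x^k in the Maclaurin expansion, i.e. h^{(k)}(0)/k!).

f: a_k = 0, 2, -1, 2/3, -1/2, 2/5, …
Change of var in L_f (x↦r) gives L₀.
Integrate: L := L₀·Dx.
L = Dx^2 + (1 + x)·Dx^3  (order 3).
h: a_k = 0, 0, 2, -2/3, 1/3, -1/5, …
ICs: h(0) = 0, h′(0) = 0, h′′(0) = 4.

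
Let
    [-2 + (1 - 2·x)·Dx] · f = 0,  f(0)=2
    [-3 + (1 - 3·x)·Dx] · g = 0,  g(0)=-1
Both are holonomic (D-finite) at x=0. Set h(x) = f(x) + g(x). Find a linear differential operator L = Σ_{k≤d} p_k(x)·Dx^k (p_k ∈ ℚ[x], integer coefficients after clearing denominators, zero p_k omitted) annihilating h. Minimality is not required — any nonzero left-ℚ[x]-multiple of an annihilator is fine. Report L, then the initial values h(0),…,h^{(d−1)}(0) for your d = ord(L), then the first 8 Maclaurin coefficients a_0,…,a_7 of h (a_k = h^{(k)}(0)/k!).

L = -12 + (10 - 24·x)·Dx + (-1 + 5·x - 6·x^2)·Dx^2  (order 2).
h: a_k = 1, 1, -1, -11, -49, -179, -601, -1931, …
ICs: h(0) = 1, h′(0) = 1.

f: a_k = 2, 4, 8, 16, 32, 64, 128, 256, …
g: a_k = -1, -3, -9, -27, -81, -243, -729, -2187, …
h₀=f+g: left-lcm gives L₀, ord ≤ 2.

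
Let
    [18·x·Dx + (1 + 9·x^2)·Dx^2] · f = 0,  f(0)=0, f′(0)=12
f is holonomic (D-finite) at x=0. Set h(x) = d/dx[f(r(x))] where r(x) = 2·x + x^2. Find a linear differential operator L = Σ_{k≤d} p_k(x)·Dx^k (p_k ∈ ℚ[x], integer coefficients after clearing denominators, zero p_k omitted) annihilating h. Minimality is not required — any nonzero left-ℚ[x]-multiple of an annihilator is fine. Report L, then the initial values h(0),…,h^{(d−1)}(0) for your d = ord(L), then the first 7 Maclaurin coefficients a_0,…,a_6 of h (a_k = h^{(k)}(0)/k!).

f: a_k = 0, 12, 0, -36, 0, 972/5, 0, …
Change of var in L_f (x↦r) gives L₀.
Differentiate: ansatz ord ≤ ord L₀ ⇒ L.
L = (-1 + 72·x + 144·x^2 + 108·x^3 + 27·x^4) + (1 + x + 36·x^2 + 72·x^3 + 45·x^4 + 9·x^5)·Dx  (order 1).
h: a_k = 24, 24, -864, -1728, 30024, 93096, -1010880, …
ICs: h(0) = 24.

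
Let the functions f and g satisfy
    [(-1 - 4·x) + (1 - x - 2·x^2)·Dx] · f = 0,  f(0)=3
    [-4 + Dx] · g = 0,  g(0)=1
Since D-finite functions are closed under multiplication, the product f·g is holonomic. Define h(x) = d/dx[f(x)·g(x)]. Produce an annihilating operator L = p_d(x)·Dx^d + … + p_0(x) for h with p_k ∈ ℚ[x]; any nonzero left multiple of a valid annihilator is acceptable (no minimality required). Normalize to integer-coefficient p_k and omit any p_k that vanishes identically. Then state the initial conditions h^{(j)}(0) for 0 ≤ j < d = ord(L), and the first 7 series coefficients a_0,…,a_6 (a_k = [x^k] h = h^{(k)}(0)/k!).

f: a_k = 3, 3, 9, 15, 33, 63, 129, …
g: a_k = 1, 4, 8, 32/3, 32/3, 128/15, 256/45, …
f·g: L₀ = L_f ⊗_s L_g, ord ≤ 1·1.
h=h₀': d/dx-closure on L₀ ⇒ L.
L = (30 + 4·x - 72·x^2 + 64·x^4) + (-5 + 5·x + 18·x^2 - 8·x^3 - 16·x^4)·Dx  (order 1).
h: a_k = 15, 90, 321, 916, 2343, 5662, 39703/3, …
ICs: h(0) = 15.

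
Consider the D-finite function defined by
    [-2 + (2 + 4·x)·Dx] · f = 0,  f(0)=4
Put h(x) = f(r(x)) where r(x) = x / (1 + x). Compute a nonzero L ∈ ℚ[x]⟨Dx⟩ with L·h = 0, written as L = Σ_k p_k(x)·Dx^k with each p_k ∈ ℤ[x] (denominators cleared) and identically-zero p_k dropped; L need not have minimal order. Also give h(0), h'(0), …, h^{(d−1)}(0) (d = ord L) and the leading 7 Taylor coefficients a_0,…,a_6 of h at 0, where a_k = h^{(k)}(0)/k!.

L = -1 + (1 + 4·x + 3·x^2)·Dx  (order 1).
h: a_k = 4, 4, -6, 10, -37/2, 75/2, -327/4, …
ICs: h(0) = 4.

f: a_k = 4, 4, -2, 2, -5/2, 7/2, -21/4, …
Substitute x→r, Dx→(1/r')Dx; clear ⇒ L₀.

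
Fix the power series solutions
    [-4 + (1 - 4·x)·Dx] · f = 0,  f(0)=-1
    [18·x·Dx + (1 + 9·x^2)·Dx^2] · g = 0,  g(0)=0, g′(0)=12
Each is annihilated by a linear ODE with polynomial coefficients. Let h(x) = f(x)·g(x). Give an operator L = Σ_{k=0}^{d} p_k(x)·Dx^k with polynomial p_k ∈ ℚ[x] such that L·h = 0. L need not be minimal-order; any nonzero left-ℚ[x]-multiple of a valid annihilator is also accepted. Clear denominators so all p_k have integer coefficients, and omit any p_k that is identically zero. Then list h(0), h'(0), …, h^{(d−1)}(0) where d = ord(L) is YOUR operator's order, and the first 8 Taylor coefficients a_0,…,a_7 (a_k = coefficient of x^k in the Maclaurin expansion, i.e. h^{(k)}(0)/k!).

L = 72·x + (8 - 18·x + 144·x^2)·Dx + (-1 + 4·x - 9·x^2 + 36·x^3)·Dx^2  (order 2).
h: a_k = 0, -12, -48, -156, -624, -13452/5, -53808/5, -1462884/35, …
ICs: h(0) = 0, h′(0) = -12.

f: a_k = -1, -4, -16, -64, -256, -1024, -4096, -16384, …
g: a_k = 0, 12, 0, -36, 0, 972/5, 0, -8748/7, …
f·g: L₀ = L_f ⊗_s L_g, ord ≤ 1·2.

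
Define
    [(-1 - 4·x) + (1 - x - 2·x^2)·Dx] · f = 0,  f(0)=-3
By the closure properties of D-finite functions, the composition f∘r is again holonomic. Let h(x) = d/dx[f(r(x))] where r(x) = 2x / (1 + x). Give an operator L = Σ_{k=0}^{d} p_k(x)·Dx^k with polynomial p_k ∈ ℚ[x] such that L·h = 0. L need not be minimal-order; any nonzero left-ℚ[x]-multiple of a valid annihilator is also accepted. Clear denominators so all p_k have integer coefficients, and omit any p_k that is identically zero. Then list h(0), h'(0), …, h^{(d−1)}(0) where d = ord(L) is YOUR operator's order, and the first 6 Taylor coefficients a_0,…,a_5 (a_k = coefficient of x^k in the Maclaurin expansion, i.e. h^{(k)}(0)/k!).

L = (10 + 54·x + 270·x^2 + 162·x^3) + (-1 - 10·x + 90·x^3 + 81·x^4)·Dx  (order 1).
h: a_k = -6, -60, -162, -1080, -2430, -14580, …
ICs: h(0) = -6.

f: a_k = -3, -3, -9, -15, -33, -63, …
h₀=f(r): pull back L_f along r ⇒ L₀.
Differentiate: ansatz ord ≤ ord L₀ ⇒ L.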